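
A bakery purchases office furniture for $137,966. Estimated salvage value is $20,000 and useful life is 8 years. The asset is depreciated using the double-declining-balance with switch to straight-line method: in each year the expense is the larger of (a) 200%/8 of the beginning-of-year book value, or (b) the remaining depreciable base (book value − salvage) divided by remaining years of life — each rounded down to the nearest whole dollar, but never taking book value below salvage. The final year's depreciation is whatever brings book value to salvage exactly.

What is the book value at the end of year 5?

$32,742

Depreciable base = $137,966 − $20,000 = $117,966.
Year 1: DB = ⌊$137,966 × 200%/8⌋ = $34,491; SL = ⌊$117,966/8⌋ = $14,745 → take DB $34,491. Book value $103,475.
Year 2: DB = ⌊$103,475 × 200%/8⌋ = $25,868; SL = ⌊$83,475/7⌋ = $11,925 → take DB $25,868. Book value $77,607.
Year 3: DB = ⌊$77,607 × 200%/8⌋ = $19,401; SL = ⌊$57,607/6⌋ = $9,601 → take DB $19,401. Book value $58,206.
Year 4: DB = ⌊$58,206 × 200%/8⌋ = $14,551; SL = ⌊$38,206/5⌋ = $7,641 → take DB $14,551. Book value $43,655.
Year 5: DB = ⌊$43,655 × 200%/8⌋ = $10,913; SL = ⌊$23,655/4⌋ = $5,913 → take DB $10,913. Book value $32,742.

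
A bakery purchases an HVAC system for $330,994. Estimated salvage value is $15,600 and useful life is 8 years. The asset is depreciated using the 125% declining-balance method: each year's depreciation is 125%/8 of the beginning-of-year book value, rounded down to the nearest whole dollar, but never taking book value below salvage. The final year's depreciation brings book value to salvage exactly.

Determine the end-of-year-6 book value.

$119,429

Depreciable base = $330,994 − $15,600 = $315,394.
Year 1: ⌊$330,994 × 125%/8⌋ = $51,717. Book value $279,277.
Year 2: ⌊$279,277 × 125%/8⌋ = $43,637. Book value $235,640.
Year 3: ⌊$235,640 × 125%/8⌋ = $36,818. Book value $198,822.
Year 4: ⌊$198,822 × 125%/8⌋ = $31,065. Book value $167,757.
Year 5: ⌊$167,757 × 125%/8⌋ = $26,212. Book value $141,545.
Year 6: ⌊$141,545 × 125%/8⌋ = $22,116. Book value $119,429.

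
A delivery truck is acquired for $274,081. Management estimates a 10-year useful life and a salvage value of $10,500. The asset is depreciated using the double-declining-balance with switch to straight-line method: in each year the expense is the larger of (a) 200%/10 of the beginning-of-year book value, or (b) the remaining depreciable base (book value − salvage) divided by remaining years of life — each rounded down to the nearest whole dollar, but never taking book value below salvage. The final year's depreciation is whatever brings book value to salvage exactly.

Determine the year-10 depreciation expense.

Depreciable base = $274,081 − $10,500 = $263,581.
Year 1: DB = ⌊$274,081 × 200%/10⌋ = $54,816; SL = ⌊$263,581/10⌋ = $26,358 → take DB $54,816. Book value $219,265.
Year 2: DB = ⌊$219,265 × 200%/10⌋ = $43,853; SL = ⌊$208,765/9⌋ = $23,196 → take DB $43,853. Book value $175,412.
Year 3: DB = ⌊$175,412 × 200%/10⌋ = $35,082; SL = ⌊$164,912/8⌋ = $20,614 → take DB $35,082. Book value $140,330.
Year 4: DB = ⌊$140,330 × 200%/10⌋ = $28,066; SL = ⌊$129,830/7⌋ = $18,547 → take DB $28,066. Book value $112,264.
Year 5: DB = ⌊$112,264 × 200%/10⌋ = $22,452; SL = ⌊$101,764/6⌋ = $16,960 → take DB $22,452. Book value $89,812.
Year 6: DB = ⌊$89,812 × 200%/10⌋ = $17,962; SL = ⌊$79,312/5⌋ = $15,862 → take DB $17,962. Book value $71,850.
Year 7: DB = ⌊$71,850 × 200%/10⌋ = $14,370; SL = ⌊$61,350/4⌋ = $15,337 → take SL $15,337. Book value $56,513.
Year 8: DB = ⌊$56,513 × 200%/10⌋ = $11,302; SL = ⌊$46,013/3⌋ = $15,337 → take SL $15,337. Book value $41,176.
Year 9: DB = ⌊$41,176 × 200%/10⌋ = $8,235; SL = ⌊$30,676/2⌋ = $15,338 → take SL $15,338. Book value $25,838.
Year 10 (final): $25,838 − $10,500 = $15,338. Book value $10,500.

$15,338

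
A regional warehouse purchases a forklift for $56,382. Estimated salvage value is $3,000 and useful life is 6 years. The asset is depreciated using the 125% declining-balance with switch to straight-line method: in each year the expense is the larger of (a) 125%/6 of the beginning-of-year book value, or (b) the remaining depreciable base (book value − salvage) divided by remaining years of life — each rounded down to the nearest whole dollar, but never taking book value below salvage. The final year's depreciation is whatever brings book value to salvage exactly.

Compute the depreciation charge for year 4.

Depreciable base = $56,382 − $3,000 = $53,382.
Year 1: DB = ⌊$56,382 × 125%/6⌋ = $11,746; SL = ⌊$53,382/6⌋ = $8,897 → take DB $11,746. Book value $44,636.
Year 2: DB = ⌊$44,636 × 125%/6⌋ = $9,299; SL = ⌊$41,636/5⌋ = $8,327 → take DB $9,299. Book value $35,337.
Year 3: DB = ⌊$35,337 × 125%/6⌋ = $7,361; SL = ⌊$32,337/4⌋ = $8,084 → take SL $8,084. Book value $27,253.
Year 4: DB = ⌊$27,253 × 125%/6⌋ = $5,677; SL = ⌊$24,253/3⌋ = $8,084 → take SL $8,084. Book value $19,169.

$8,084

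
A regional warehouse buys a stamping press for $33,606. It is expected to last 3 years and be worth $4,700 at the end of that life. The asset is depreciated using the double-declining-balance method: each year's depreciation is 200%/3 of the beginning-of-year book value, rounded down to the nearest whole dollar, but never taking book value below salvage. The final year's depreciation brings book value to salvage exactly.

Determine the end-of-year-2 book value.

$4,700

Depreciable base = $33,606 − $4,700 = $28,906.
Year 1: ⌊$33,606 × 200%/3⌋ = $22,404. Book value $11,202.
Year 2: ⌊$11,202 × 200%/3⌋ = $7,468, capped at $6,502. Book value $4,700.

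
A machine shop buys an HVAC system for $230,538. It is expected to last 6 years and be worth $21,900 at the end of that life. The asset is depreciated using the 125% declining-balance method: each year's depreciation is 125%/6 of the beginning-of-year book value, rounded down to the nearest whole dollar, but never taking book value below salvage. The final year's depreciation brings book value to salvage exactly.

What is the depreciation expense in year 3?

Depreciable base = $230,538 − $21,900 = $208,638.
Year 1: ⌊$230,538 × 125%/6⌋ = $48,028. Book value $182,510.
Year 2: ⌊$182,510 × 125%/6⌋ = $38,022. Book value $144,488.
Year 3: ⌊$144,488 × 125%/6⌋ = $30,101. Book value $114,387.

$30,101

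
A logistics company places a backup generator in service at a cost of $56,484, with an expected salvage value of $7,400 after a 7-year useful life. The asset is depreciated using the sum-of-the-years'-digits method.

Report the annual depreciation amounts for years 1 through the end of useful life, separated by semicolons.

Depreciable base = $56,484 − $7,400 = $49,084.
Sum of the years' digits = 7+6+5+4+3+2+1 = 28.
Year 1: $49,084 × 7/28 = $12,271. Book value $44,213.
Year 2: $49,084 × 6/28 = $10,518. Book value $33,695.
Year 3: $49,084 × 5/28 = $8,765. Book value $24,930.
Year 4: $49,084 × 4/28 = $7,012. Book value $17,918.
Year 5: $49,084 × 3/28 = $5,259. Book value $12,659.
Year 6: $49,084 × 2/28 = $3,506. Book value $9,153.
Year 7: $49,084 × 1/28 = $1,753. Book value $7,400.

$12,271; $10,518; $8,765; $7,012; $5,259; $3,506; $1,753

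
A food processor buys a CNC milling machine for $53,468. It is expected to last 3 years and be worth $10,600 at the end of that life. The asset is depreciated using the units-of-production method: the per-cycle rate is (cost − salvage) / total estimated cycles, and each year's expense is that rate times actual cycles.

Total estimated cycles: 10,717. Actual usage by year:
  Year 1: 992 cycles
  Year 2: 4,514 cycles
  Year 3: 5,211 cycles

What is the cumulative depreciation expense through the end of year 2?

$22,024

Depreciable base = $53,468 − $10,600 = $42,868.
Rate = $42,868 / 10,717 cycles = $4 per cycle.
Year 1: 992 × $4 = $3,968. Book value $49,500.
Year 2: 4,514 × $4 = $18,056. Book value $31,444.
Accumulated through year 2 = $53,468 − $31,444 = $22,024.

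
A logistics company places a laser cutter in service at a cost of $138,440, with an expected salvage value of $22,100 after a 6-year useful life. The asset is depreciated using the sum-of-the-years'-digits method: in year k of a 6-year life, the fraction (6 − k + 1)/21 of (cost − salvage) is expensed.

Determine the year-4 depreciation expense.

Depreciable base = $138,440 − $22,100 = $116,340.
Sum of the years' digits = 6+5+4+3+2+1 = 21.
Year 1: $116,340 × 6/21 = $33,240. Book value $105,200.
Year 2: $116,340 × 5/21 = $27,700. Book value $77,500.
Year 3: $116,340 × 4/21 = $22,160. Book value $55,340.
Year 4: $116,340 × 3/21 = $16,620. Book value $38,720.

$16,620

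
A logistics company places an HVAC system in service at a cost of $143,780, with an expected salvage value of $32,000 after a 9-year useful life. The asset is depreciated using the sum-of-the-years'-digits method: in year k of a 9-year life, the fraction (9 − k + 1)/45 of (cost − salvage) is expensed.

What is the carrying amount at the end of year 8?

Depreciable base = $143,780 − $32,000 = $111,780.
Sum of the years' digits = 9+8+7+6+5+4+3+2+1 = 45.
Year 1: $111,780 × 9/45 = $22,356. Book value $121,424.
Year 2: $111,780 × 8/45 = $19,872. Book value $101,552.
Year 3: $111,780 × 7/45 = $17,388. Book value $84,164.
Year 4: $111,780 × 6/45 = $14,904. Book value $69,260.
Year 5: $111,780 × 5/45 = $12,420. Book value $56,840.
Year 6: $111,780 × 4/45 = $9,936. Book value $46,904.
Year 7: $111,780 × 3/45 = $7,452. Book value $39,452.
Year 8: $111,780 × 2/45 = $4,968. Book value $34,484.

$34,484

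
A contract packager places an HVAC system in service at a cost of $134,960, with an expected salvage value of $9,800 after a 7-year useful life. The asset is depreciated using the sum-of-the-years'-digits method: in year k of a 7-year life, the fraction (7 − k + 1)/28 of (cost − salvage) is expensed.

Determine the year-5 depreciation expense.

$13,410

Depreciable base = $134,960 − $9,800 = $125,160.
Sum of the years' digits = 7+6+5+4+3+2+1 = 28.
Year 1: $125,160 × 7/28 = $31,290. Book value $103,670.
Year 2: $125,160 × 6/28 = $26,820. Book value $76,850.
Year 3: $125,160 × 5/28 = $22,350. Book value $54,500.
Year 4: $125,160 × 4/28 = $17,880. Book value $36,620.
Year 5: $125,160 × 3/28 = $13,410. Book value $23,210.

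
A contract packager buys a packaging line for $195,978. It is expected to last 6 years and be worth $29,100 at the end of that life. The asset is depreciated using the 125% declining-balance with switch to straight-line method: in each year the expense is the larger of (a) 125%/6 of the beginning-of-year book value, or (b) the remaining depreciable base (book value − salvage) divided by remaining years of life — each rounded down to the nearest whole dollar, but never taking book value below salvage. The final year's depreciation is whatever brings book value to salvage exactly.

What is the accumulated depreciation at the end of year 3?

Depreciable base = $195,978 − $29,100 = $166,878.
Year 1: DB = ⌊$195,978 × 125%/6⌋ = $40,828; SL = ⌊$166,878/6⌋ = $27,813 → take DB $40,828. Book value $155,150.
Year 2: DB = ⌊$155,150 × 125%/6⌋ = $32,322; SL = ⌊$126,050/5⌋ = $25,210 → take DB $32,322. Book value $122,828.
Year 3: DB = ⌊$122,828 × 125%/6⌋ = $25,589; SL = ⌊$93,728/4⌋ = $23,432 → take DB $25,589. Book value $97,239.
Accumulated through year 3 = $195,978 − $97,239 = $98,739.

$98,739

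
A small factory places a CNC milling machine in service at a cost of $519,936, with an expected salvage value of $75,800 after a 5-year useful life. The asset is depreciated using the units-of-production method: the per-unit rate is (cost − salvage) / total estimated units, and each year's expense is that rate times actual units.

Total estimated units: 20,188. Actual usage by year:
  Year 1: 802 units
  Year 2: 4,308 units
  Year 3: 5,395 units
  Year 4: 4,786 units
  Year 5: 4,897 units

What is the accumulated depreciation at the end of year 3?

$231,110

Depreciable base = $519,936 − $75,800 = $444,136.
Rate = $444,136 / 20,188 units = $22 per unit.
Year 1: 802 × $22 = $17,644. Book value $502,292.
Year 2: 4,308 × $22 = $94,776. Book value $407,516.
Year 3: 5,395 × $22 = $118,690. Book value $288,826.
Accumulated through year 3 = $519,936 − $288,826 = $231,110.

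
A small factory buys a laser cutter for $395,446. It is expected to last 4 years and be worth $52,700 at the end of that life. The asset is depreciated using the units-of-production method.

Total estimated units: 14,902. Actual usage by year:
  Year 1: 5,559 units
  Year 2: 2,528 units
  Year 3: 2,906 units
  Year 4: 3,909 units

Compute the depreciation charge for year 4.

$89,907

Depreciable base = $395,446 − $52,700 = $342,746.
Rate = $342,746 / 14,902 units = $23 per unit.
Year 1: 5,559 × $23 = $127,857. Book value $267,589.
Year 2: 2,528 × $23 = $58,144. Book value $209,445.
Year 3: 2,906 × $23 = $66,838. Book value $142,607.
Year 4: 3,909 × $23 = $89,907. Book value $52,700.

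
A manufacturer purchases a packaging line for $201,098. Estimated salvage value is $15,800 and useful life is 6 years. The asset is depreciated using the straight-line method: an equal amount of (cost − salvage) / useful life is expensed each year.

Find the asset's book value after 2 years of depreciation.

Depreciable base = $201,098 − $15,800 = $185,298.
Annual expense = $185,298 / 6 = $30,883.
End of year 1: book value $170,215.
End of year 2: book value $139,332.

$139,332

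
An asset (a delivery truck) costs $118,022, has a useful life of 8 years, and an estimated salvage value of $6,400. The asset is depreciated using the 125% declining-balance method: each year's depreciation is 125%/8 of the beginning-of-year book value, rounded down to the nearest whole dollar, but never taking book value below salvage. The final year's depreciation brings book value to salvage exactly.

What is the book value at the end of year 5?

Depreciable base = $118,022 − $6,400 = $111,622.
Year 1: ⌊$118,022 × 125%/8⌋ = $18,440. Book value $99,582.
Year 2: ⌊$99,582 × 125%/8⌋ = $15,559. Book value $84,023.
Year 3: ⌊$84,023 × 125%/8⌋ = $13,128. Book value $70,895.
Year 4: ⌊$70,895 × 125%/8⌋ = $11,077. Book value $59,818.
Year 5: ⌊$59,818 × 125%/8⌋ = $9,346. Book value $50,472.

$50,472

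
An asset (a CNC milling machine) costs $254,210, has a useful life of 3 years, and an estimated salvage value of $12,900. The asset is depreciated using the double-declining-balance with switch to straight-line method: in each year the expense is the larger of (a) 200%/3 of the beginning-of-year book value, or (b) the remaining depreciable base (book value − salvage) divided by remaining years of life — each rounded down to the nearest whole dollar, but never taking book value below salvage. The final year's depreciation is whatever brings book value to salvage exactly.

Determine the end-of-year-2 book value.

$28,246

Depreciable base = $254,210 − $12,900 = $241,310.
Year 1: DB = ⌊$254,210 × 200%/3⌋ = $169,473; SL = ⌊$241,310/3⌋ = $80,436 → take DB $169,473. Book value $84,737.
Year 2: DB = ⌊$84,737 × 200%/3⌋ = $56,491; SL = ⌊$71,837/2⌋ = $35,918 → take DB $56,491. Book value $28,246.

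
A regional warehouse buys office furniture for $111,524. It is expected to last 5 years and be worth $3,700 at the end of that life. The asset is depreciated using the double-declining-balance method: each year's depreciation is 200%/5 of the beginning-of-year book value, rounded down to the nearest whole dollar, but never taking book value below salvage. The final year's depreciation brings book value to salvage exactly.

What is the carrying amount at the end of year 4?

$14,454

Depreciable base = $111,524 − $3,700 = $107,824.
Year 1: ⌊$111,524 × 200%/5⌋ = $44,609. Book value $66,915.
Year 2: ⌊$66,915 × 200%/5⌋ = $26,766. Book value $40,149.
Year 3: ⌊$40,149 × 200%/5⌋ = $16,059. Book value $24,090.
Year 4: ⌊$24,090 × 200%/5⌋ = $9,636. Book value $14,454.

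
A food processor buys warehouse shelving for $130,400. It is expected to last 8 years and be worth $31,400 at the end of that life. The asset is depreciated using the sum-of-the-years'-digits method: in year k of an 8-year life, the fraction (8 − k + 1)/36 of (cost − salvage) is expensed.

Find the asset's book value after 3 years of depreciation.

$72,650

Depreciable base = $130,400 − $31,400 = $99,000.
Sum of the years' digits = 8+7+6+5+4+3+2+1 = 36.
Year 1: $99,000 × 8/36 = $22,000. Book value $108,400.
Year 2: $99,000 × 7/36 = $19,250. Book value $89,150.
Year 3: $99,000 × 6/36 = $16,500. Book value $72,650.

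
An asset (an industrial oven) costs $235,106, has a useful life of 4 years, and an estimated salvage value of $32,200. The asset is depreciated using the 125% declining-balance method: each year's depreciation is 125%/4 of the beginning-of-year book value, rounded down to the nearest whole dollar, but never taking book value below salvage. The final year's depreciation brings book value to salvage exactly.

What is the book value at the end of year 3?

Depreciable base = $235,106 − $32,200 = $202,906.
Year 1: ⌊$235,106 × 125%/4⌋ = $73,470. Book value $161,636.
Year 2: ⌊$161,636 × 125%/4⌋ = $50,511. Book value $111,125.
Year 3: ⌊$111,125 × 125%/4⌋ = $34,726. Book value $76,399.

$76,399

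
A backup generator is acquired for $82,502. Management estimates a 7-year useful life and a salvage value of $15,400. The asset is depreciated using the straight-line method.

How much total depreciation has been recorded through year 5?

Depreciable base = $82,502 − $15,400 = $67,102.
Annual expense = $67,102 / 7 = $9,586.
End of year 1: book value $72,916.
End of year 2: book value $63,330.
End of year 3: book value $53,744.
End of year 4: book value $44,158.
End of year 5: book value $34,572.
Accumulated through year 5 = $82,502 − $34,572 = $47,930.

$47,930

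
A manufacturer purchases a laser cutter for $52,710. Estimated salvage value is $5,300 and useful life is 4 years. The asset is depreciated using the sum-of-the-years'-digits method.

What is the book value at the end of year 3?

$10,041

Depreciable base = $52,710 − $5,300 = $47,410.
Sum of the years' digits = 4+3+2+1 = 10.
Year 1: $47,410 × 4/10 = $18,964. Book value $33,746.
Year 2: $47,410 × 3/10 = $14,223. Book value $19,523.
Year 3: $47,410 × 2/10 = $9,482. Book value $10,041.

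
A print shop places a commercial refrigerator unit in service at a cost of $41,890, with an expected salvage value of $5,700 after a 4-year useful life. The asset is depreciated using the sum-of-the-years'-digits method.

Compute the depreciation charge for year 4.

Depreciable base = $41,890 − $5,700 = $36,190.
Sum of the years' digits = 4+3+2+1 = 10.
Year 1: $36,190 × 4/10 = $14,476. Book value $27,414.
Year 2: $36,190 × 3/10 = $10,857. Book value $16,557.
Year 3: $36,190 × 2/10 = $7,238. Book value $9,319.
Year 4: $36,190 × 1/10 = $3,619. Book value $5,700.

$3,619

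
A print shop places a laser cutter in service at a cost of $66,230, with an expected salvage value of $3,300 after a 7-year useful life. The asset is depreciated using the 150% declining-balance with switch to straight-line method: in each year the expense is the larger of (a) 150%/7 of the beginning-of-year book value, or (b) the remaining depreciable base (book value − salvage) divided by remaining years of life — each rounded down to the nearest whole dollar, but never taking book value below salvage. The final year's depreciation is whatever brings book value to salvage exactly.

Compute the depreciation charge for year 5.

Depreciable base = $66,230 − $3,300 = $62,930.
Year 1: DB = ⌊$66,230 × 150%/7⌋ = $14,192; SL = ⌊$62,930/7⌋ = $8,990 → take DB $14,192. Book value $52,038.
Year 2: DB = ⌊$52,038 × 150%/7⌋ = $11,151; SL = ⌊$48,738/6⌋ = $8,123 → take DB $11,151. Book value $40,887.
Year 3: DB = ⌊$40,887 × 150%/7⌋ = $8,761; SL = ⌊$37,587/5⌋ = $7,517 → take DB $8,761. Book value $32,126.
Year 4: DB = ⌊$32,126 × 150%/7⌋ = $6,884; SL = ⌊$28,826/4⌋ = $7,206 → take SL $7,206. Book value $24,920.
Year 5: DB = ⌊$24,920 × 150%/7⌋ = $5,340; SL = ⌊$21,620/3⌋ = $7,206 → take SL $7,206. Book value $17,714.

$7,206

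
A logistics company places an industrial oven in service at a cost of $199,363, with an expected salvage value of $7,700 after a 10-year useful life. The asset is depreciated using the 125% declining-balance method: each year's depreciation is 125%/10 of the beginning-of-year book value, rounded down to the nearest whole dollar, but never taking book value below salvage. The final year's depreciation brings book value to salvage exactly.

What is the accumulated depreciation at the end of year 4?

Depreciable base = $199,363 − $7,700 = $191,663.
Year 1: ⌊$199,363 × 125%/10⌋ = $24,920. Book value $174,443.
Year 2: ⌊$174,443 × 125%/10⌋ = $21,805. Book value $152,638.
Year 3: ⌊$152,638 × 125%/10⌋ = $19,079. Book value $133,559.
Year 4: ⌊$133,559 × 125%/10⌋ = $16,694. Book value $116,865.
Accumulated through year 4 = $199,363 − $116,865 = $82,498.

$82,498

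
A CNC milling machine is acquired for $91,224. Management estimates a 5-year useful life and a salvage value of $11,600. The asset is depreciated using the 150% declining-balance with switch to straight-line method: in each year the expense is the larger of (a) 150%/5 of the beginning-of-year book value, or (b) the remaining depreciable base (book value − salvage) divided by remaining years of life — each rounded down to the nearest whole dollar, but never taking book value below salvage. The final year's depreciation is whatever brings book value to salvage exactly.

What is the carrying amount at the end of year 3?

$31,290

Depreciable base = $91,224 − $11,600 = $79,624.
Year 1: DB = ⌊$91,224 × 150%/5⌋ = $27,367; SL = ⌊$79,624/5⌋ = $15,924 → take DB $27,367. Book value $63,857.
Year 2: DB = ⌊$63,857 × 150%/5⌋ = $19,157; SL = ⌊$52,257/4⌋ = $13,064 → take DB $19,157. Book value $44,700.
Year 3: DB = ⌊$44,700 × 150%/5⌋ = $13,410; SL = ⌊$33,100/3⌋ = $11,033 → take DB $13,410. Book value $31,290.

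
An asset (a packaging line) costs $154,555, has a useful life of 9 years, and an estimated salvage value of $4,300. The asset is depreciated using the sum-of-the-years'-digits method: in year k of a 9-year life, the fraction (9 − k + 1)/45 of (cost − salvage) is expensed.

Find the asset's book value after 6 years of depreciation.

Depreciable base = $154,555 − $4,300 = $150,255.
Sum of the years' digits = 9+8+7+6+5+4+3+2+1 = 45.
Year 1: $150,255 × 9/45 = $30,051. Book value $124,504.
Year 2: $150,255 × 8/45 = $26,712. Book value $97,792.
Year 3: $150,255 × 7/45 = $23,373. Book value $74,419.
Year 4: $150,255 × 6/45 = $20,034. Book value $54,385.
Year 5: $150,255 × 5/45 = $16,695. Book value $37,690.
Year 6: $150,255 × 4/45 = $13,356. Book value $24,334.

$24,334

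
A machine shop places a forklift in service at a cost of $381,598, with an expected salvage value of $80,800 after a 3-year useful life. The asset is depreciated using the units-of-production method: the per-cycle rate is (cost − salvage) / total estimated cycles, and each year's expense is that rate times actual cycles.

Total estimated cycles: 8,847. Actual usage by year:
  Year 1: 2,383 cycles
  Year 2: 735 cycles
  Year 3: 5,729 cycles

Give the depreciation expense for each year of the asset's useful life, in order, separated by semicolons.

Depreciable base = $381,598 − $80,800 = $300,798.
Rate = $300,798 / 8,847 cycles = $34 per cycle.
Year 1: 2,383 × $34 = $81,022. Book value $300,576.
Year 2: 735 × $34 = $24,990. Book value $275,586.
Year 3: 5,729 × $34 = $194,786. Book value $80,800.

$81,022; $24,990; $194,786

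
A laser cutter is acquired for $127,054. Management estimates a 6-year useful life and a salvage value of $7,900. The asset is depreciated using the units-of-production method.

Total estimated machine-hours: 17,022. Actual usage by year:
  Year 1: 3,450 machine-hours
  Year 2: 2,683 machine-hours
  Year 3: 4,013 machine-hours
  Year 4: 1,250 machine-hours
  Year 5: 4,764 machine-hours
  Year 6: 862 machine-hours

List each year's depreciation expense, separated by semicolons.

$24,150; $18,781; $28,091; $8,750; $33,348; $6,034

Depreciable base = $127,054 − $7,900 = $119,154.
Rate = $119,154 / 17,022 machine-hours = $7 per machine-hour.
Year 1: 3,450 × $7 = $24,150. Book value $102,904.
Year 2: 2,683 × $7 = $18,781. Book value $84,123.
Year 3: 4,013 × $7 = $28,091. Book value $56,032.
Year 4: 1,250 × $7 = $8,750. Book value $47,282.
Year 5: 4,764 × $7 = $33,348. Book value $13,934.
Year 6: 862 × $7 = $6,034. Book value $7,900.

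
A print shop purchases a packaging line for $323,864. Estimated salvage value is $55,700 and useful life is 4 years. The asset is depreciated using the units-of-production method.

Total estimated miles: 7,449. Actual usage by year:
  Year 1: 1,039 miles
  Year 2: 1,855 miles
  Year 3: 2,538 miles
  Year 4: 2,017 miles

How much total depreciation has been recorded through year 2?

Depreciable base = $323,864 − $55,700 = $268,164.
Rate = $268,164 / 7,449 miles = $36 per mile.
Year 1: 1,039 × $36 = $37,404. Book value $286,460.
Year 2: 1,855 × $36 = $66,780. Book value $219,680.
Accumulated through year 2 = $323,864 − $219,680 = $104,184.

$104,184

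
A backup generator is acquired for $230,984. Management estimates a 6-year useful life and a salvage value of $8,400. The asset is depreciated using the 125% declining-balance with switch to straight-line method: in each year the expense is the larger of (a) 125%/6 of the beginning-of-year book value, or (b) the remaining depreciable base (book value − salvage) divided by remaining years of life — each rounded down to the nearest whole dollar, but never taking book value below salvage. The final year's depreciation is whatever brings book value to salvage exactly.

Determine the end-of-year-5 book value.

$42,492

Depreciable base = $230,984 − $8,400 = $222,584.
Year 1: DB = ⌊$230,984 × 125%/6⌋ = $48,121; SL = ⌊$222,584/6⌋ = $37,097 → take DB $48,121. Book value $182,863.
Year 2: DB = ⌊$182,863 × 125%/6⌋ = $38,096; SL = ⌊$174,463/5⌋ = $34,892 → take DB $38,096. Book value $144,767.
Year 3: DB = ⌊$144,767 × 125%/6⌋ = $30,159; SL = ⌊$136,367/4⌋ = $34,091 → take SL $34,091. Book value $110,676.
Year 4: DB = ⌊$110,676 × 125%/6⌋ = $23,057; SL = ⌊$102,276/3⌋ = $34,092 → take SL $34,092. Book value $76,584.
Year 5: DB = ⌊$76,584 × 125%/6⌋ = $15,955; SL = ⌊$68,184/2⌋ = $34,092 → take SL $34,092. Book value $42,492.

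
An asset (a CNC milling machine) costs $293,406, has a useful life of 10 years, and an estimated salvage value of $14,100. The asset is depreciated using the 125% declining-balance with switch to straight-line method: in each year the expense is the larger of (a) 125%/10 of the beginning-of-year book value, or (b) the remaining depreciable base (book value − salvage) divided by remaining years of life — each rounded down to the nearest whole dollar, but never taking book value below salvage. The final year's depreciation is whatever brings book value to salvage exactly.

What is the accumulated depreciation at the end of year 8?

Depreciable base = $293,406 − $14,100 = $279,306.
Year 1: DB = ⌊$293,406 × 125%/10⌋ = $36,675; SL = ⌊$279,306/10⌋ = $27,930 → take DB $36,675. Book value $256,731.
Year 2: DB = ⌊$256,731 × 125%/10⌋ = $32,091; SL = ⌊$242,631/9⌋ = $26,959 → take DB $32,091. Book value $224,640.
Year 3: DB = ⌊$224,640 × 125%/10⌋ = $28,080; SL = ⌊$210,540/8⌋ = $26,317 → take DB $28,080. Book value $196,560.
Year 4: DB = ⌊$196,560 × 125%/10⌋ = $24,570; SL = ⌊$182,460/7⌋ = $26,065 → take SL $26,065. Book value $170,495.
Year 5: DB = ⌊$170,495 × 125%/10⌋ = $21,311; SL = ⌊$156,395/6⌋ = $26,065 → take SL $26,065. Book value $144,430.
Year 6: DB = ⌊$144,430 × 125%/10⌋ = $18,053; SL = ⌊$130,330/5⌋ = $26,066 → take SL $26,066. Book value $118,364.
Year 7: DB = ⌊$118,364 × 125%/10⌋ = $14,795; SL = ⌊$104,264/4⌋ = $26,066 → take SL $26,066. Book value $92,298.
Year 8: DB = ⌊$92,298 × 125%/10⌋ = $11,537; SL = ⌊$78,198/3⌋ = $26,066 → take SL $26,066. Book value $66,232.
Accumulated through year 8 = $293,406 − $66,232 = $227,174.

$227,174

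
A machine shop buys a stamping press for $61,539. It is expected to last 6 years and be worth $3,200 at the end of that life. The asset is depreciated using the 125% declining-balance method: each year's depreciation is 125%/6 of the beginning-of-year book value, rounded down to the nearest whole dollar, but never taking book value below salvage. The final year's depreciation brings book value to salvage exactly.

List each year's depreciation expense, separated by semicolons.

$12,820; $10,149; $8,035; $6,361; $5,036; $15,938

Depreciable base = $61,539 − $3,200 = $58,339.
Year 1: ⌊$61,539 × 125%/6⌋ = $12,820. Book value $48,719.
Year 2: ⌊$48,719 × 125%/6⌋ = $10,149. Book value $38,570.
Year 3: ⌊$38,570 × 125%/6⌋ = $8,035. Book value $30,535.
Year 4: ⌊$30,535 × 125%/6⌋ = $6,361. Book value $24,174.
Year 5: ⌊$24,174 × 125%/6⌋ = $5,036. Book value $19,138.
Year 6 (final): $19,138 − $3,200 = $15,938. Book value $3,200.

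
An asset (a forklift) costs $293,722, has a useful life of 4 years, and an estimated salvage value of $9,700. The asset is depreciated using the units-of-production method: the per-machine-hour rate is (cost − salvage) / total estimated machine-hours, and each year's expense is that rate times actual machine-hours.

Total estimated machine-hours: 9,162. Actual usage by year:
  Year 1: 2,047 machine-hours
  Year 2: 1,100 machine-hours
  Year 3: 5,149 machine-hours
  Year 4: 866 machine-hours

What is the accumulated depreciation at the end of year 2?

Depreciable base = $293,722 − $9,700 = $284,022.
Rate = $284,022 / 9,162 machine-hours = $31 per machine-hour.
Year 1: 2,047 × $31 = $63,457. Book value $230,265.
Year 2: 1,100 × $31 = $34,100. Book value $196,165.
Accumulated through year 2 = $293,722 − $196,165 = $97,557.

$97,557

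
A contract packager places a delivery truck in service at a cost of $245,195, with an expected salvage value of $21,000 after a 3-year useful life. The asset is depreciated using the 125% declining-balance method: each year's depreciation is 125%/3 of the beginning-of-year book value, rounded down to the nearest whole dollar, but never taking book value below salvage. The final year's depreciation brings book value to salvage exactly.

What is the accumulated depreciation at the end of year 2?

$161,760

Depreciable base = $245,195 − $21,000 = $224,195.
Year 1: ⌊$245,195 × 125%/3⌋ = $102,164. Book value $143,031.
Year 2: ⌊$143,031 × 125%/3⌋ = $59,596. Book value $83,435.
Accumulated through year 2 = $245,195 − $83,435 = $161,760.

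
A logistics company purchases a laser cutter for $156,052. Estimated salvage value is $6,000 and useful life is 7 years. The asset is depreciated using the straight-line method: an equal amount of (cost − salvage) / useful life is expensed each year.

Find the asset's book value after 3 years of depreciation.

Depreciable base = $156,052 − $6,000 = $150,052.
Annual expense = $150,052 / 7 = $21,436.
End of year 1: book value $134,616.
End of year 2: book value $113,180.
End of year 3: book value $91,744.

$91,744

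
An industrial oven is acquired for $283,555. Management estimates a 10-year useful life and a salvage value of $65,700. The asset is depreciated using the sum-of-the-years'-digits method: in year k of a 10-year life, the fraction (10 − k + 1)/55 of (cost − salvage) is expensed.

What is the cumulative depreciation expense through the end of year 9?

Depreciable base = $283,555 − $65,700 = $217,855.
Sum of the years' digits = 10+9+8+7+6+5+4+3+2+1 = 55.
Year 1: $217,855 × 10/55 = $39,610. Book value $243,945.
Year 2: $217,855 × 9/55 = $35,649. Book value $208,296.
Year 3: $217,855 × 8/55 = $31,688. Book value $176,608.
Year 4: $217,855 × 7/55 = $27,727. Book value $148,881.
Year 5: $217,855 × 6/55 = $23,766. Book value $125,115.
Year 6: $217,855 × 5/55 = $19,805. Book value $105,310.
Year 7: $217,855 × 4/55 = $15,844. Book value $89,466.
Year 8: $217,855 × 3/55 = $11,883. Book value $77,583.
Year 9: $217,855 × 2/55 = $7,922. Book value $69,661.
Accumulated through year 9 = $283,555 − $69,661 = $213,894.

$213,894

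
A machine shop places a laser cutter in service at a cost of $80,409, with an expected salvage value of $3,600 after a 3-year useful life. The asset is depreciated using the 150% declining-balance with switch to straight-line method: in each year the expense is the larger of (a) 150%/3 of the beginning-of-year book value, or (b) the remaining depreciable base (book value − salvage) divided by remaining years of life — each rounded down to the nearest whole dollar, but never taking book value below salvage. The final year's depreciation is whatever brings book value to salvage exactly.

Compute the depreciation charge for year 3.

$16,503

Depreciable base = $80,409 − $3,600 = $76,809.
Year 1: DB = ⌊$80,409 × 150%/3⌋ = $40,204; SL = ⌊$76,809/3⌋ = $25,603 → take DB $40,204. Book value $40,205.
Year 2: DB = ⌊$40,205 × 150%/3⌋ = $20,102; SL = ⌊$36,605/2⌋ = $18,302 → take DB $20,102. Book value $20,103.
Year 3 (final): $20,103 − $3,600 = $16,503. Book value $3,600.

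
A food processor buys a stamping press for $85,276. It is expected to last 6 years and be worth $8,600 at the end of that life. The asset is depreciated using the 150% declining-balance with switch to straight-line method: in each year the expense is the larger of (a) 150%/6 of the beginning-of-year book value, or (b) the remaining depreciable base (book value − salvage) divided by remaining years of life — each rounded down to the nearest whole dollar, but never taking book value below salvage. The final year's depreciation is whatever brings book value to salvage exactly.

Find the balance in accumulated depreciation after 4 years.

Depreciable base = $85,276 − $8,600 = $76,676.
Year 1: DB = ⌊$85,276 × 150%/6⌋ = $21,319; SL = ⌊$76,676/6⌋ = $12,779 → take DB $21,319. Book value $63,957.
Year 2: DB = ⌊$63,957 × 150%/6⌋ = $15,989; SL = ⌊$55,357/5⌋ = $11,071 → take DB $15,989. Book value $47,968.
Year 3: DB = ⌊$47,968 × 150%/6⌋ = $11,992; SL = ⌊$39,368/4⌋ = $9,842 → take DB $11,992. Book value $35,976.
Year 4: DB = ⌊$35,976 × 150%/6⌋ = $8,994; SL = ⌊$27,376/3⌋ = $9,125 → take SL $9,125. Book value $26,851.
Accumulated through year 4 = $85,276 − $26,851 = $58,425.

$58,425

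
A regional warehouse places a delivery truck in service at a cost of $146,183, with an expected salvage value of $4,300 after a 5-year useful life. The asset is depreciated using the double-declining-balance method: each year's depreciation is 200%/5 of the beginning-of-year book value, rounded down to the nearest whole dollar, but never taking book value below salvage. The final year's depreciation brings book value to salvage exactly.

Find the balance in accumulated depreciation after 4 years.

Depreciable base = $146,183 − $4,300 = $141,883.
Year 1: ⌊$146,183 × 200%/5⌋ = $58,473. Book value $87,710.
Year 2: ⌊$87,710 × 200%/5⌋ = $35,084. Book value $52,626.
Year 3: ⌊$52,626 × 200%/5⌋ = $21,050. Book value $31,576.
Year 4: ⌊$31,576 × 200%/5⌋ = $12,630. Book value $18,946.
Accumulated through year 4 = $146,183 − $18,946 = $127,237.

$127,237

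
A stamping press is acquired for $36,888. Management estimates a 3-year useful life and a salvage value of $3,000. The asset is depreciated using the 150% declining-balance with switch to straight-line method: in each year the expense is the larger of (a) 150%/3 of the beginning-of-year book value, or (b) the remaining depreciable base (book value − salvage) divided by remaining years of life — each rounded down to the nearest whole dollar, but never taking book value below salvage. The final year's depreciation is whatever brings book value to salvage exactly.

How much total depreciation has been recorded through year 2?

$27,666

Depreciable base = $36,888 − $3,000 = $33,888.
Year 1: DB = ⌊$36,888 × 150%/3⌋ = $18,444; SL = ⌊$33,888/3⌋ = $11,296 → take DB $18,444. Book value $18,444.
Year 2: DB = ⌊$18,444 × 150%/3⌋ = $9,222; SL = ⌊$15,444/2⌋ = $7,722 → take DB $9,222. Book value $9,222.
Accumulated through year 2 = $36,888 − $9,222 = $27,666.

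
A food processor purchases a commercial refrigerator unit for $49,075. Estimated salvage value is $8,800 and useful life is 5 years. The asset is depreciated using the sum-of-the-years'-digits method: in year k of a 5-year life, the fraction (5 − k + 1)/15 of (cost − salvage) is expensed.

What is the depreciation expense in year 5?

Depreciable base = $49,075 − $8,800 = $40,275.
Sum of the years' digits = 5+4+3+2+1 = 15.
Year 1: $40,275 × 5/15 = $13,425. Book value $35,650.
Year 2: $40,275 × 4/15 = $10,740. Book value $24,910.
Year 3: $40,275 × 3/15 = $8,055. Book value $16,855.
Year 4: $40,275 × 2/15 = $5,370. Book value $11,485.
Year 5: $40,275 × 1/15 = $2,685. Book value $8,800.

$2,685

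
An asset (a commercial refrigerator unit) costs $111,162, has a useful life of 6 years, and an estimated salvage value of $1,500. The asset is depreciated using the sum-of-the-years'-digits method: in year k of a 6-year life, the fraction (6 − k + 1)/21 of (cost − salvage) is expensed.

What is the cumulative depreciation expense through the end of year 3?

$78,330

Depreciable base = $111,162 − $1,500 = $109,662.
Sum of the years' digits = 6+5+4+3+2+1 = 21.
Year 1: $109,662 × 6/21 = $31,332. Book value $79,830.
Year 2: $109,662 × 5/21 = $26,110. Book value $53,720.
Year 3: $109,662 × 4/21 = $20,888. Book value $32,832.
Accumulated through year 3 = $111,162 − $32,832 = $78,330.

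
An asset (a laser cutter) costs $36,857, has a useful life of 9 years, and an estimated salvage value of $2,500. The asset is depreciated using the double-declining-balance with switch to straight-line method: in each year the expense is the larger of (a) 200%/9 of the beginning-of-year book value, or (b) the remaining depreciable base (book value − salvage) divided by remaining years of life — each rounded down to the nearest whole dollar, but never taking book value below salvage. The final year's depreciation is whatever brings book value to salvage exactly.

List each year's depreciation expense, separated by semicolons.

Depreciable base = $36,857 − $2,500 = $34,357.
Year 1: DB = ⌊$36,857 × 200%/9⌋ = $8,190; SL = ⌊$34,357/9⌋ = $3,817 → take DB $8,190. Book value $28,667.
Year 2: DB = ⌊$28,667 × 200%/9⌋ = $6,370; SL = ⌊$26,167/8⌋ = $3,270 → take DB $6,370. Book value $22,297.
Year 3: DB = ⌊$22,297 × 200%/9⌋ = $4,954; SL = ⌊$19,797/7⌋ = $2,828 → take DB $4,954. Book value $17,343.
Year 4: DB = ⌊$17,343 × 200%/9⌋ = $3,854; SL = ⌊$14,843/6⌋ = $2,473 → take DB $3,854. Book value $13,489.
Year 5: DB = ⌊$13,489 × 200%/9⌋ = $2,997; SL = ⌊$10,989/5⌋ = $2,197 → take DB $2,997. Book value $10,492.
Year 6: DB = ⌊$10,492 × 200%/9⌋ = $2,331; SL = ⌊$7,992/4⌋ = $1,998 → take DB $2,331. Book value $8,161.
Year 7: DB = ⌊$8,161 × 200%/9⌋ = $1,813; SL = ⌊$5,661/3⌋ = $1,887 → take SL $1,887. Book value $6,274.
Year 8: DB = ⌊$6,274 × 200%/9⌋ = $1,394; SL = ⌊$3,774/2⌋ = $1,887 → take SL $1,887. Book value $4,387.
Year 9 (final): $4,387 − $2,500 = $1,887. Book value $2,500.

$8,190; $6,370; $4,954; $3,854; $2,997; $2,331; $1,887; $1,887; $1,887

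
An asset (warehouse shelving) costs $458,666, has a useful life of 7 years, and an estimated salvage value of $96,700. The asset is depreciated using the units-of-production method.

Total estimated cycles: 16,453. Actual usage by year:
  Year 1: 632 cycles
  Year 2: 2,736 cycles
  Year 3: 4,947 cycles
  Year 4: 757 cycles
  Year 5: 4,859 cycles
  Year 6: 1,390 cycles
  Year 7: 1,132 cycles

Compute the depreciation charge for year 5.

$106,898

Depreciable base = $458,666 − $96,700 = $361,966.
Rate = $361,966 / 16,453 cycles = $22 per cycle.
Year 1: 632 × $22 = $13,904. Book value $444,762.
Year 2: 2,736 × $22 = $60,192. Book value $384,570.
Year 3: 4,947 × $22 = $108,834. Book value $275,736.
Year 4: 757 × $22 = $16,654. Book value $259,082.
Year 5: 4,859 × $22 = $106,898. Book value $152,184.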